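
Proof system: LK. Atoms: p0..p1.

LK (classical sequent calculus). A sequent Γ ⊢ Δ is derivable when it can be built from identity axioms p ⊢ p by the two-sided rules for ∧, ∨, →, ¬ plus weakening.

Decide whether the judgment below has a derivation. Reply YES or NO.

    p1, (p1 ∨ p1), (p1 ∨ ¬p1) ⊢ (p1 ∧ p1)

Derivation (root first):
[∧R] p1, (p1 ∨ p1), (p1 ∨ ¬p1) ⊢ (p1 ∧ p1)
  [Ax] p1 ⊢ p1
  [∨L] (p1 ∨ p1), (p1 ∨ ¬p1) ⊢ p1
    [WR] p1 ⊢ p1, p1
      [Ax] p1 ⊢ p1
    [¬L] (p1 ∨ p1), ¬p1 ⊢ 
      [∨L] (p1 ∨ p1) ⊢ p1
        [Ax] p1 ⊢ p1
        [Ax] p1 ⊢ p1

Result: YES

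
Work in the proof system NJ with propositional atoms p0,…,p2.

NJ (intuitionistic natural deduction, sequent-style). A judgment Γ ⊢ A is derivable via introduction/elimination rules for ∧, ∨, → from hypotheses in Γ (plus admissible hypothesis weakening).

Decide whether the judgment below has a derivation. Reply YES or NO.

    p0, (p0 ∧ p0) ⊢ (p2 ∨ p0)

Derivation (root first):
[Wk] p0, (p0 ∧ p0) ⊢ (p2 ∨ p0)
  [∨I₂] p0 ⊢ (p2 ∨ p0)
    [Ax] p0 ⊢ p0

Result: YES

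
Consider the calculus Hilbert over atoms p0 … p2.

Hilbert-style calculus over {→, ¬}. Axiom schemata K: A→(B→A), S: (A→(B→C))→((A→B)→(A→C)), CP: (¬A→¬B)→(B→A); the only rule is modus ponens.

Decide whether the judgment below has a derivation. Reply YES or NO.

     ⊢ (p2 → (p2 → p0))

Enumerate valuations to refute Γ ⊢ Δ:
  v=000: Γ:[] Δ:[(p2 → (p2 → p0))=T] refutes=False
  v=001: Γ:[] Δ:[(p2 → (p2 → p0))=F] refutes=True  ← countermodel

Result: NO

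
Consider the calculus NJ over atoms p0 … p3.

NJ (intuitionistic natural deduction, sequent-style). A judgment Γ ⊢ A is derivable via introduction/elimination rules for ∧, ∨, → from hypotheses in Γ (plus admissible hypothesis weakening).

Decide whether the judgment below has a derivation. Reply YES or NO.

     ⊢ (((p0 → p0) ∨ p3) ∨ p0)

Derivation trace:
[∨I₁]  ⊢ (((p0 → p0) ∨ p3) ∨ p0)
  [∨I₁]  ⊢ ((p0 → p0) ∨ p3)
    [→I]  ⊢ (p0 → p0)
      [Ax] p0 ⊢ p0

Result: YES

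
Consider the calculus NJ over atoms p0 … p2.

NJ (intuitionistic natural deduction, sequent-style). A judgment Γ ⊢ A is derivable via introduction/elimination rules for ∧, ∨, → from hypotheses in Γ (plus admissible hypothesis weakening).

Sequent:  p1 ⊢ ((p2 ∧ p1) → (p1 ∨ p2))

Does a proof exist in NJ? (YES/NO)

Proof tree:
[→I] p1 ⊢ ((p2 ∧ p1) → (p1 ∨ p2))
  [∨I₁] p1, (p2 ∧ p1) ⊢ (p1 ∨ p2)
    [Wk] p1, (p2 ∧ p1) ⊢ p1
      [Ax] p1 ⊢ p1

Result: YES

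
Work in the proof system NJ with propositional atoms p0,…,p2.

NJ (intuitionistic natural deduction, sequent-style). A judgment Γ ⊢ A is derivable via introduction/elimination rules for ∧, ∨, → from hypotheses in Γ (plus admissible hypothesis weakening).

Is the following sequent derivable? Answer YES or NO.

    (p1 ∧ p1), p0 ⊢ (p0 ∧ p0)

Derivation trace:
[∧I] (p1 ∧ p1), p0 ⊢ (p0 ∧ p0)
  [Wk] p0, (p1 ∧ p1) ⊢ p0
    [Ax] p0 ⊢ p0
  [Ax] p0 ⊢ p0

Result: YES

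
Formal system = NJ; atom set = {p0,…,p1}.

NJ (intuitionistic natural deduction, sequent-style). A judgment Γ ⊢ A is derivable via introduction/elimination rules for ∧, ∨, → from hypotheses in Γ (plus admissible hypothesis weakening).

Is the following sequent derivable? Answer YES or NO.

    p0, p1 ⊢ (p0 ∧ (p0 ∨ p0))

Derivation (root first):
[Wk] p0, p1 ⊢ (p0 ∧ (p0 ∨ p0))
  [∧I] p0 ⊢ (p0 ∧ (p0 ∨ p0))
    [Ax] p0 ⊢ p0
    [∨I₁] p0 ⊢ (p0 ∨ p0)
      [Ax] p0 ⊢ p0

Result: YES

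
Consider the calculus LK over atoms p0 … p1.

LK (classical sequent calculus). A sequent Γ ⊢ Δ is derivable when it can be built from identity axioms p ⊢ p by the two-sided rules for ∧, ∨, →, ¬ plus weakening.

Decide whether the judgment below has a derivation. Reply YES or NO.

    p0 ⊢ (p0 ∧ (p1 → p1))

Derivation (root first):
[∧R] p0 ⊢ (p0 ∧ (p1 → p1))
  [Ax] p0 ⊢ p0
  [→R]  ⊢ (p1 → p1)
    [Ax] p1 ⊢ p1

Result: YES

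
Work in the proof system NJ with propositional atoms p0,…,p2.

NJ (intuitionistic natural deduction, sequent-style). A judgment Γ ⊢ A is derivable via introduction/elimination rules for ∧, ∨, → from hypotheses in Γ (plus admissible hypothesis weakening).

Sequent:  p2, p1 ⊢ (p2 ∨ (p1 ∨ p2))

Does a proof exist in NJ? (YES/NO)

Proof tree:
[∨I₂] p2, p1 ⊢ (p2 ∨ (p1 ∨ p2))
  [Wk] p2, p1 ⊢ (p1 ∨ p2)
    [∨I₂] p2 ⊢ (p1 ∨ p2)
      [Ax] p2 ⊢ p2

Result: YES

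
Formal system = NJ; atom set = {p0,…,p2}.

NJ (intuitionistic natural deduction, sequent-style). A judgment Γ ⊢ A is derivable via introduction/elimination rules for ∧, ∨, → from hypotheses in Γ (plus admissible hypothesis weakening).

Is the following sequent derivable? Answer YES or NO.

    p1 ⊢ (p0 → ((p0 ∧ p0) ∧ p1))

Derivation trace:
[→I] p1 ⊢ (p0 → ((p0 ∧ p0) ∧ p1))
  [∧I] p1, p0 ⊢ ((p0 ∧ p0) ∧ p1)
    [∧I] p0 ⊢ (p0 ∧ p0)
      [Ax] p0 ⊢ p0
      [Ax] p0 ⊢ p0
    [Ax] p1 ⊢ p1

Result: YES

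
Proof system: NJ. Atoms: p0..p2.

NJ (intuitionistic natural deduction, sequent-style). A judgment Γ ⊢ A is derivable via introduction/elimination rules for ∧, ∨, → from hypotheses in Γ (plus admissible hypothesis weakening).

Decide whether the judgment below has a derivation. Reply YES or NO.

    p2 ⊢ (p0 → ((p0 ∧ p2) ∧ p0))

Derivation (root first):
[→I] p2 ⊢ (p0 → ((p0 ∧ p2) ∧ p0))
  [∧I] p2, p0 ⊢ ((p0 ∧ p2) ∧ p0)
    [∧I] p2, p0 ⊢ (p0 ∧ p2)
      [Ax] p0 ⊢ p0
      [Ax] p2 ⊢ p2
    [Ax] p0 ⊢ p0

Result: YES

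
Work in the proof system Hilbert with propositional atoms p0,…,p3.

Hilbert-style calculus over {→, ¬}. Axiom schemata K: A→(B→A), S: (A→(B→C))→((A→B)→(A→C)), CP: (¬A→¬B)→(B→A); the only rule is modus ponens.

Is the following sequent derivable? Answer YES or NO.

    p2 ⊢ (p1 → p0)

Truth-table refutation:
  v=0000: Γ:[p2=F] Δ:[(p1 → p0)=T] refutes=False
  v=0001: Γ:[p2=F] Δ:[(p1 → p0)=T] refutes=False
  v=0010: Γ:[p2=T] Δ:[(p1 → p0)=T] refutes=False
  v=0011: Γ:[p2=T] Δ:[(p1 → p0)=T] refutes=False
  v=0100: Γ:[p2=F] Δ:[(p1 → p0)=F] refutes=False
  v=0101: Γ:[p2=F] Δ:[(p1 → p0)=F] refutes=False
  v=0110: Γ:[p2=T] Δ:[(p1 → p0)=F] refutes=True  ← countermodel

Result: NO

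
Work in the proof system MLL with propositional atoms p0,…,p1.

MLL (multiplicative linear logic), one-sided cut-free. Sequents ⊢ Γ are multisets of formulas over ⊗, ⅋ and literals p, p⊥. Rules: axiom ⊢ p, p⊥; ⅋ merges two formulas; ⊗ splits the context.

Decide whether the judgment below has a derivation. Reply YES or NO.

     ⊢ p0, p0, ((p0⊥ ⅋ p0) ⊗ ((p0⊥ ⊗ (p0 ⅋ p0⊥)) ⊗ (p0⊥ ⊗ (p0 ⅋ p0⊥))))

Proof tree:
[⊗]  ⊢ p0, p0, ((p0⊥ ⅋ p0) ⊗ ((p0⊥ ⊗ (p0 ⅋ p0⊥)) ⊗ (p0⊥ ⊗ (p0 ⅋ p0⊥))))
  [⅋]  ⊢ (p0⊥ ⅋ p0)
    [Ax]  ⊢ p0, p0⊥
  [⊗]  ⊢ p0, p0, ((p0⊥ ⊗ (p0 ⅋ p0⊥)) ⊗ (p0⊥ ⊗ (p0 ⅋ p0⊥)))
    [⊗]  ⊢ p0, (p0⊥ ⊗ (p0 ⅋ p0⊥))
      [Ax]  ⊢ p0, p0⊥
      [⅋]  ⊢ (p0 ⅋ p0⊥)
        [Ax]  ⊢ p0, p0⊥
    [⊗]  ⊢ p0, (p0⊥ ⊗ (p0 ⅋ p0⊥))
      [Ax]  ⊢ p0, p0⊥
      [⅋]  ⊢ (p0 ⅋ p0⊥)
        [Ax]  ⊢ p0, p0⊥

Result: YES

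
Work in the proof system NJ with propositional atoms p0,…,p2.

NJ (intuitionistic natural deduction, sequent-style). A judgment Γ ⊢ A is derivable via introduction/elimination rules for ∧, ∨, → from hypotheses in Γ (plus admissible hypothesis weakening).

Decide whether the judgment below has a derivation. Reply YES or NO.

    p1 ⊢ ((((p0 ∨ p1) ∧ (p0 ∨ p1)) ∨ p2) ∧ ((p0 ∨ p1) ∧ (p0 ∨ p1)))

Proof tree:
[∧I] p1 ⊢ ((((p0 ∨ p1) ∧ (p0 ∨ p1)) ∨ p2) ∧ ((p0 ∨ p1) ∧ (p0 ∨ p1)))
  [∨I₁] p1 ⊢ (((p0 ∨ p1) ∧ (p0 ∨ p1)) ∨ p2)
    [∧I] p1 ⊢ ((p0 ∨ p1) ∧ (p0 ∨ p1))
      [∨I₂] p1 ⊢ (p0 ∨ p1)
        [Ax] p1 ⊢ p1
      [∨I₂] p1 ⊢ (p0 ∨ p1)
        [Ax] p1 ⊢ p1
  [∧I] p1 ⊢ ((p0 ∨ p1) ∧ (p0 ∨ p1))
    [∨I₂] p1 ⊢ (p0 ∨ p1)
      [Ax] p1 ⊢ p1
    [∨I₂] p1 ⊢ (p0 ∨ p1)
      [Ax] p1 ⊢ p1

Result: YES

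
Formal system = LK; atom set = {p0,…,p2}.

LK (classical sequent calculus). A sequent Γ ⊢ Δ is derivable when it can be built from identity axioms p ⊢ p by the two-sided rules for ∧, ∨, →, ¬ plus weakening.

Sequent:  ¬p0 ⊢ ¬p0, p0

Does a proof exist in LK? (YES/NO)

Proof tree:
[WR] ¬p0 ⊢ ¬p0, p0
  [¬R] ¬p0 ⊢ ¬p0
    [¬L] p0, ¬p0 ⊢ 
      [Ax] p0 ⊢ p0

Result: YES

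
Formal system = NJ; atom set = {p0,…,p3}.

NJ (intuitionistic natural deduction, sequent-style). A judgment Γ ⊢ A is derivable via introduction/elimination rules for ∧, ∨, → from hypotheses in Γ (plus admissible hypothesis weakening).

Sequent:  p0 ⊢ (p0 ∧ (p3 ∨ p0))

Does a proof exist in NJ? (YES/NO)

Proof tree:
[∧I] p0 ⊢ (p0 ∧ (p3 ∨ p0))
  [Ax] p0 ⊢ p0
  [∨I₂] p0 ⊢ (p3 ∨ p0)
    [Ax] p0 ⊢ p0

Result: YES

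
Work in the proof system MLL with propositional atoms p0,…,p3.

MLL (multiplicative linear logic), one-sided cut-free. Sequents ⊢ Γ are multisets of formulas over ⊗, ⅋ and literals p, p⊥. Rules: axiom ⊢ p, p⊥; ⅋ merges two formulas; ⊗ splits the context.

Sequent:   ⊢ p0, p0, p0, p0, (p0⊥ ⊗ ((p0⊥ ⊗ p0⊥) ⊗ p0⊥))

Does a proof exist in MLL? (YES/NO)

Proof tree:
[⊗]  ⊢ p0, p0, p0, p0, (p0⊥ ⊗ ((p0⊥ ⊗ p0⊥) ⊗ p0⊥))
  [Ax]  ⊢ p0, p0⊥
  [⊗]  ⊢ p0, p0, p0, ((p0⊥ ⊗ p0⊥) ⊗ p0⊥)
    [⊗]  ⊢ p0, p0, (p0⊥ ⊗ p0⊥)
      [Ax]  ⊢ p0, p0⊥
      [Ax]  ⊢ p0, p0⊥
    [Ax]  ⊢ p0, p0⊥

Result: YES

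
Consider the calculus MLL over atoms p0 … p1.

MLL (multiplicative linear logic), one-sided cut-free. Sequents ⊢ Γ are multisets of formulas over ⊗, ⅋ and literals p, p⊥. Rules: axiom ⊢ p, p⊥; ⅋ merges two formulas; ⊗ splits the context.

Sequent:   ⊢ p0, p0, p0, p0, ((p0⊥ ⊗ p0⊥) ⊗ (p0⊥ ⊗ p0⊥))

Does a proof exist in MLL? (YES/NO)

Derivation (root first):
[⊗]  ⊢ p0, p0, p0, p0, ((p0⊥ ⊗ p0⊥) ⊗ (p0⊥ ⊗ p0⊥))
  [⊗]  ⊢ p0, p0, (p0⊥ ⊗ p0⊥)
    [Ax]  ⊢ p0, p0⊥
    [Ax]  ⊢ p0, p0⊥
  [⊗]  ⊢ p0, p0, (p0⊥ ⊗ p0⊥)
    [Ax]  ⊢ p0, p0⊥
    [Ax]  ⊢ p0, p0⊥

Result: YES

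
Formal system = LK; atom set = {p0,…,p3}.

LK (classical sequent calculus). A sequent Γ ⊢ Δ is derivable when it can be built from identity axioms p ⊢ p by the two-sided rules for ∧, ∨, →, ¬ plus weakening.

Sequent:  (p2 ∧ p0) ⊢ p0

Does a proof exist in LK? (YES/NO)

Derivation trace:
[∧L] (p2 ∧ p0) ⊢ p0
  [WL] p0, p2 ⊢ p0
    [Ax] p0 ⊢ p0

Result: YES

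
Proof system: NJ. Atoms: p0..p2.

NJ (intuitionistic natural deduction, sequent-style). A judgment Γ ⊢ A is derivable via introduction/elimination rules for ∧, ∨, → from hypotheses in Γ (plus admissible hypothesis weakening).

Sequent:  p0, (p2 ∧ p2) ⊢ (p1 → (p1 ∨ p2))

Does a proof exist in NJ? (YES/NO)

Derivation (root first):
[Wk] p0, (p2 ∧ p2) ⊢ (p1 → (p1 ∨ p2))
  [Wk] p0 ⊢ (p1 → (p1 ∨ p2))
    [→I]  ⊢ (p1 → (p1 ∨ p2))
      [∨I₁] p1 ⊢ (p1 ∨ p2)
        [Ax] p1 ⊢ p1

Result: YES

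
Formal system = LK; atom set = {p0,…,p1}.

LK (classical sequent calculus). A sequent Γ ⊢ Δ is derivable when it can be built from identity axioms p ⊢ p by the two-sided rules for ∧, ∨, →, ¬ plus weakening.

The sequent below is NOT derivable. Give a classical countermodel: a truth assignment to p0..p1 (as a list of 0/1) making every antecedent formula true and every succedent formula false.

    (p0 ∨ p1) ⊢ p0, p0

Search for a countermodel by truth-table:
  v=00: Γ:[(p0 ∨ p1)=F] Δ:[p0=F, p0=F] refutes=False
  v=01: Γ:[(p0 ∨ p1)=T] Δ:[p0=F, p0=F] refutes=True  ← countermodel

Result: [0, 1]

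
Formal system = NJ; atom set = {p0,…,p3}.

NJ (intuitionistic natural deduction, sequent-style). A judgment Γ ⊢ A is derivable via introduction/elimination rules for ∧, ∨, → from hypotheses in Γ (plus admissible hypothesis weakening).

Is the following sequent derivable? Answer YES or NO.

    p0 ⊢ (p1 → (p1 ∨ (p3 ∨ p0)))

Derivation (root first):
[→I] p0 ⊢ (p1 → (p1 ∨ (p3 ∨ p0)))
  [∨I₂] p0, p1 ⊢ (p1 ∨ (p3 ∨ p0))
    [Wk] p0, p1 ⊢ (p3 ∨ p0)
      [∨I₂] p0 ⊢ (p3 ∨ p0)
        [Ax] p0 ⊢ p0

Result: YES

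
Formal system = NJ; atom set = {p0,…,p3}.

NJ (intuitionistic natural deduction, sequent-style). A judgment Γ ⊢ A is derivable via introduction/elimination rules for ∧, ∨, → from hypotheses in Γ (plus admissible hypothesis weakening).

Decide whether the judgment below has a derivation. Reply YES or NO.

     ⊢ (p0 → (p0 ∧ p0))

Proof tree:
[→I]  ⊢ (p0 → (p0 ∧ p0))
  [∧I] p0 ⊢ (p0 ∧ p0)
    [Ax] p0 ⊢ p0
    [Ax] p0 ⊢ p0

Result: YES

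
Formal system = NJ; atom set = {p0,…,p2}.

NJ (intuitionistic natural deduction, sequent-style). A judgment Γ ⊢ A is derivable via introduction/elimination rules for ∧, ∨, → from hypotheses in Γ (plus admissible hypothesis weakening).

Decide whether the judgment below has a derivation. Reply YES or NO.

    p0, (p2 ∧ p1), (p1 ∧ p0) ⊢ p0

Derivation (root first):
[Wk] p0, (p2 ∧ p1), (p1 ∧ p0) ⊢ p0
  [Wk] p0, (p2 ∧ p1) ⊢ p0
    [Ax] p0 ⊢ p0

Result: YES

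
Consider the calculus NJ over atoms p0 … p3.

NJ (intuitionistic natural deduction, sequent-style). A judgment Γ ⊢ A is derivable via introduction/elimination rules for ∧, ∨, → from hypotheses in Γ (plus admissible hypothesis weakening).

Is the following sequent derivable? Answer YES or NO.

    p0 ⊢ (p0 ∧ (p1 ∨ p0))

Derivation (root first):
[∧I] p0 ⊢ (p0 ∧ (p1 ∨ p0))
  [Ax] p0 ⊢ p0
  [∨I₂] p0 ⊢ (p1 ∨ p0)
    [Ax] p0 ⊢ p0

Result: YES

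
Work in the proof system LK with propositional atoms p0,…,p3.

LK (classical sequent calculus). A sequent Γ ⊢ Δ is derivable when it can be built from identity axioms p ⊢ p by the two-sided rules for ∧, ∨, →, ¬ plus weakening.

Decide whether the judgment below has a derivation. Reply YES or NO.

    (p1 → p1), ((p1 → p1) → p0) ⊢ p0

Derivation trace:
[→L] (p1 → p1), ((p1 → p1) → p0) ⊢ p0
  [→R] (p1 → p1) ⊢ (p1 → p1)
    [→L] p1, (p1 → p1) ⊢ p1
      [Ax] p1 ⊢ p1
      [Ax] p1 ⊢ p1
  [WR] p0 ⊢ p0, p0
    [Ax] p0 ⊢ p0

Result: YES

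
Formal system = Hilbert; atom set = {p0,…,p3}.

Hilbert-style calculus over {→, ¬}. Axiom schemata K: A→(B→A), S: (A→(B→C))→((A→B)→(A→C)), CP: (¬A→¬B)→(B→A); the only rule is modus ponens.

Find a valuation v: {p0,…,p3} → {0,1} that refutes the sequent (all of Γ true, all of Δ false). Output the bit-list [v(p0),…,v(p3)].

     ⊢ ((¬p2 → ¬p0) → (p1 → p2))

Truth-table refutation:
  v=0000: Γ:[] Δ:[((¬p2 → ¬p0) → (p1 → p2))=T] refutes=False
  v=0001: Γ:[] Δ:[((¬p2 → ¬p0) → (p1 → p2))=T] refutes=False
  v=0010: Γ:[] Δ:[((¬p2 → ¬p0) → (p1 → p2))=T] refutes=False
  v=0011: Γ:[] Δ:[((¬p2 → ¬p0) → (p1 → p2))=T] refutes=False
  v=0100: Γ:[] Δ:[((¬p2 → ¬p0) → (p1 → p2))=F] refutes=True  ← countermodel

Result: [0, 1, 0, 0]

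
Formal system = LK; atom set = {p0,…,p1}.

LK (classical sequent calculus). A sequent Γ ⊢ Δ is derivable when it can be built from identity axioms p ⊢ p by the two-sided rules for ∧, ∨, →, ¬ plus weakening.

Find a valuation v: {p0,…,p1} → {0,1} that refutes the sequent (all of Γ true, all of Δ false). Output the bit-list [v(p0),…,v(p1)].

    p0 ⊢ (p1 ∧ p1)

Truth-table refutation:
  v=00: Γ:[p0=F] Δ:[(p1 ∧ p1)=F] refutes=False
  v=01: Γ:[p0=F] Δ:[(p1 ∧ p1)=T] refutes=False
  v=10: Γ:[p0=T] Δ:[(p1 ∧ p1)=F] refutes=True  ← countermodel

Result: [1, 0]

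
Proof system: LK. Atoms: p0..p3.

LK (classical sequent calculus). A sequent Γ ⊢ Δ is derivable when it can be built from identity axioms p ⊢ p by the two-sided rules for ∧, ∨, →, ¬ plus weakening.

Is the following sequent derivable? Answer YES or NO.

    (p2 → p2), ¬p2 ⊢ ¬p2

Derivation (root first):
[¬R] (p2 → p2), ¬p2 ⊢ ¬p2
  [¬L] p2, (p2 → p2), ¬p2 ⊢ 
    [→L] p2, (p2 → p2) ⊢ p2
      [Ax] p2 ⊢ p2
      [Ax] p2 ⊢ p2

Result: YES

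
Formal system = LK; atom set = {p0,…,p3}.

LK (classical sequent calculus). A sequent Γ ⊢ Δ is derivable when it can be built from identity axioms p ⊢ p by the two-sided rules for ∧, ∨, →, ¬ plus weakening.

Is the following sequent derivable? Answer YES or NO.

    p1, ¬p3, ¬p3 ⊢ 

Truth-table refutation:
  v=0000: Γ:[p1=F, ¬p3=T, ¬p3=T] Δ:[] refutes=False
  v=0001: Γ:[p1=F, ¬p3=F, ¬p3=F] Δ:[] refutes=False
  v=0010: Γ:[p1=F, ¬p3=T, ¬p3=T] Δ:[] refutes=False
  v=0011: Γ:[p1=F, ¬p3=F, ¬p3=F] Δ:[] refutes=False
  v=0100: Γ:[p1=T, ¬p3=T, ¬p3=T] Δ:[] refutes=True  ← countermodel

Result: NO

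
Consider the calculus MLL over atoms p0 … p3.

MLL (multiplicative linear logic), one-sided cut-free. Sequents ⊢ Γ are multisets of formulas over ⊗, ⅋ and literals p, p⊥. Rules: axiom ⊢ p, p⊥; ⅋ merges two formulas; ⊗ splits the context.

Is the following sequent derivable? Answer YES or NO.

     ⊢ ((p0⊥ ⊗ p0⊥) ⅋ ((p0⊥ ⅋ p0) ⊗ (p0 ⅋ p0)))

Derivation (root first):
[⅋]  ⊢ ((p0⊥ ⊗ p0⊥) ⅋ ((p0⊥ ⅋ p0) ⊗ (p0 ⅋ p0)))
  [⊗]  ⊢ (p0⊥ ⊗ p0⊥), ((p0⊥ ⅋ p0) ⊗ (p0 ⅋ p0))
    [⅋]  ⊢ (p0⊥ ⅋ p0)
      [Ax]  ⊢ p0, p0⊥
    [⅋]  ⊢ (p0⊥ ⊗ p0⊥), (p0 ⅋ p0)
      [⊗]  ⊢ p0, p0, (p0⊥ ⊗ p0⊥)
        [Ax]  ⊢ p0, p0⊥
        [Ax]  ⊢ p0, p0⊥

Result: YES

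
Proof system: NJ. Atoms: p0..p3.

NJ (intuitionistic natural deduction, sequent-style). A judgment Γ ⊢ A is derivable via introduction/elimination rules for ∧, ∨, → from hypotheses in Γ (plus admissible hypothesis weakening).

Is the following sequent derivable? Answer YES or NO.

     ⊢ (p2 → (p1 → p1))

Derivation (root first):
[→I]  ⊢ (p2 → (p1 → p1))
  [Wk] p2 ⊢ (p1 → p1)
    [→I]  ⊢ (p1 → p1)
      [Ax] p1 ⊢ p1

Result: YES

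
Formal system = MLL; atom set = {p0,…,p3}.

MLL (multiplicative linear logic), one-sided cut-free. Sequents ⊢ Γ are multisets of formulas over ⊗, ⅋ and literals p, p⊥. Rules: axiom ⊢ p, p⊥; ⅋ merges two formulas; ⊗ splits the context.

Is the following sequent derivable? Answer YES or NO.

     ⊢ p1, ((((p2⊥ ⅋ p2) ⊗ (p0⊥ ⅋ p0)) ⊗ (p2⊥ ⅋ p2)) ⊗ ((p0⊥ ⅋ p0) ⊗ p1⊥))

Derivation (root first):
[⊗]  ⊢ p1, ((((p2⊥ ⅋ p2) ⊗ (p0⊥ ⅋ p0)) ⊗ (p2⊥ ⅋ p2)) ⊗ ((p0⊥ ⅋ p0) ⊗ p1⊥))
  [⊗]  ⊢ (((p2⊥ ⅋ p2) ⊗ (p0⊥ ⅋ p0)) ⊗ (p2⊥ ⅋ p2))
    [⊗]  ⊢ ((p2⊥ ⅋ p2) ⊗ (p0⊥ ⅋ p0))
      [⅋]  ⊢ (p2⊥ ⅋ p2)
        [Ax]  ⊢ p2, p2⊥
      [⅋]  ⊢ (p0⊥ ⅋ p0)
        [Ax]  ⊢ p0, p0⊥
    [⅋]  ⊢ (p2⊥ ⅋ p2)
      [Ax]  ⊢ p2, p2⊥
  [⊗]  ⊢ p1, ((p0⊥ ⅋ p0) ⊗ p1⊥)
    [⅋]  ⊢ (p0⊥ ⅋ p0)
      [Ax]  ⊢ p0, p0⊥
    [Ax]  ⊢ p1, p1⊥

Result: YES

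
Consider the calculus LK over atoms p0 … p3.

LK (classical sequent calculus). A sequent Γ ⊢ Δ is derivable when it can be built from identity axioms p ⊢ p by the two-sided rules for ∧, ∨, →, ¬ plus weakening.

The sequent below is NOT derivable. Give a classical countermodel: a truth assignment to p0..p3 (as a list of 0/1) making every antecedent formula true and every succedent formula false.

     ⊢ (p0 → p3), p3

Enumerate valuations to refute Γ ⊢ Δ:
  v=0000: Γ:[] Δ:[(p0 → p3)=T, p3=F] refutes=False
  v=0001: Γ:[] Δ:[(p0 → p3)=T, p3=T] refutes=False
  v=0010: Γ:[] Δ:[(p0 → p3)=T, p3=F] refutes=False
  v=0011: Γ:[] Δ:[(p0 → p3)=T, p3=T] refutes=False
  v=0100: Γ:[] Δ:[(p0 → p3)=T, p3=F] refutes=False
  v=0101: Γ:[] Δ:[(p0 → p3)=T, p3=T] refutes=False
  v=0110: Γ:[] Δ:[(p0 → p3)=T, p3=F] refutes=False
  v=0111: Γ:[] Δ:[(p0 → p3)=T, p3=T] refutes=False
  v=1000: Γ:[] Δ:[(p0 → p3)=F, p3=F] refutes=True  ← countermodel

Result: [1, 0, 0, 0]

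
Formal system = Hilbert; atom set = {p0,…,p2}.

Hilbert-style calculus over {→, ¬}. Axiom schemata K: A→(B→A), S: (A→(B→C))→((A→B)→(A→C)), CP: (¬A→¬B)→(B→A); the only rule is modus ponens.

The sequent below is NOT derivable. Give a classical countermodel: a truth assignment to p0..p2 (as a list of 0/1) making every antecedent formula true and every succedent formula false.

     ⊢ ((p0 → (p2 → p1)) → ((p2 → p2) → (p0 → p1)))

Truth-table refutation:
  v=000: Γ:[] Δ:[((p0 → (p2 → p1)) → ((p2 → p2) → (p0 → p1)))=T] refutes=False
  v=001: Γ:[] Δ:[((p0 → (p2 → p1)) → ((p2 → p2) → (p0 → p1)))=T] refutes=False
  v=010: Γ:[] Δ:[((p0 → (p2 → p1)) → ((p2 → p2) → (p0 → p1)))=T] refutes=False
  v=011: Γ:[] Δ:[((p0 → (p2 → p1)) → ((p2 → p2) → (p0 → p1)))=T] refutes=False
  v=100: Γ:[] Δ:[((p0 → (p2 → p1)) → ((p2 → p2) → (p0 → p1)))=F] refutes=True  ← countermodel

Result: [1, 0, 0]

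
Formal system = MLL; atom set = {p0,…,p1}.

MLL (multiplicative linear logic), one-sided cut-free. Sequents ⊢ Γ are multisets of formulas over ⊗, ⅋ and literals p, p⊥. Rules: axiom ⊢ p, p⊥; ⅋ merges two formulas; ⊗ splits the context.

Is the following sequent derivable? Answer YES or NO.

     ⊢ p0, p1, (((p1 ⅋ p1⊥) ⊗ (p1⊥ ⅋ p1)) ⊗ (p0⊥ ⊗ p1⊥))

Derivation (root first):
[⊗]  ⊢ p0, p1, (((p1 ⅋ p1⊥) ⊗ (p1⊥ ⅋ p1)) ⊗ (p0⊥ ⊗ p1⊥))
  [⊗]  ⊢ ((p1 ⅋ p1⊥) ⊗ (p1⊥ ⅋ p1))
    [⅋]  ⊢ (p1 ⅋ p1⊥)
      [Ax]  ⊢ p1, p1⊥
    [⅋]  ⊢ (p1⊥ ⅋ p1)
      [Ax]  ⊢ p1, p1⊥
  [⊗]  ⊢ p0, p1, (p0⊥ ⊗ p1⊥)
    [Ax]  ⊢ p0, p0⊥
    [Ax]  ⊢ p1, p1⊥

Result: YES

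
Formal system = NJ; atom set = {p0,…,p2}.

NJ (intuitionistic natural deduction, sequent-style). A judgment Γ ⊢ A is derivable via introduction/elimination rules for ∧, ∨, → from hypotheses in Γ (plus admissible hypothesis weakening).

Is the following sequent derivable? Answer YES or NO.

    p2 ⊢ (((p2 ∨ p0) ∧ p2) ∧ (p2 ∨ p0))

Derivation trace:
[∧I] p2 ⊢ (((p2 ∨ p0) ∧ p2) ∧ (p2 ∨ p0))
  [∧I] p2 ⊢ ((p2 ∨ p0) ∧ p2)
    [∨I₁] p2 ⊢ (p2 ∨ p0)
      [Ax] p2 ⊢ p2
    [Ax] p2 ⊢ p2
  [∨I₁] p2 ⊢ (p2 ∨ p0)
    [Ax] p2 ⊢ p2

Result: YES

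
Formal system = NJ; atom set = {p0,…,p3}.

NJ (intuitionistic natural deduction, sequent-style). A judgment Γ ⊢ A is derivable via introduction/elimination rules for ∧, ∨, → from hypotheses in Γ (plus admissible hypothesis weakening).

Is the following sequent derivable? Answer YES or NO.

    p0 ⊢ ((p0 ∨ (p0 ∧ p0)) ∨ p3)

Proof tree:
[∨I₁] p0 ⊢ ((p0 ∨ (p0 ∧ p0)) ∨ p3)
  [∨I₂] p0 ⊢ (p0 ∨ (p0 ∧ p0))
    [∧I] p0 ⊢ (p0 ∧ p0)
      [Ax] p0 ⊢ p0
      [Ax] p0 ⊢ p0

Result: YES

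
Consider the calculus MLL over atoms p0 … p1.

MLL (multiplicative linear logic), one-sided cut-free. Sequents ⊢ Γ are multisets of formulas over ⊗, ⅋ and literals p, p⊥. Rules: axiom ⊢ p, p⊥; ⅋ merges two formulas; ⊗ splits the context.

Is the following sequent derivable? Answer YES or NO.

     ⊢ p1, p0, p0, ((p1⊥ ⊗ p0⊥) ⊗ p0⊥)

Proof tree:
[⊗]  ⊢ p1, p0, p0, ((p1⊥ ⊗ p0⊥) ⊗ p0⊥)
  [⊗]  ⊢ p1, p0, (p1⊥ ⊗ p0⊥)
    [Ax]  ⊢ p1, p1⊥
    [Ax]  ⊢ p0, p0⊥
  [Ax]  ⊢ p0, p0⊥

Result: YES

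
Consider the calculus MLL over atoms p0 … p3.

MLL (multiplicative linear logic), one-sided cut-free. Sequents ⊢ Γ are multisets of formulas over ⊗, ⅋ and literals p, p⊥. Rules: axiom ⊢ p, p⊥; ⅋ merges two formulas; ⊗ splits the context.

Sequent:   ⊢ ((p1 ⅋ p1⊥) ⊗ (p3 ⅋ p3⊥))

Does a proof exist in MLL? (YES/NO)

Derivation (root first):
[⊗]  ⊢ ((p1 ⅋ p1⊥) ⊗ (p3 ⅋ p3⊥))
  [⅋]  ⊢ (p1 ⅋ p1⊥)
    [Ax]  ⊢ p1, p1⊥
  [⅋]  ⊢ (p3 ⅋ p3⊥)
    [Ax]  ⊢ p3, p3⊥

Result: YES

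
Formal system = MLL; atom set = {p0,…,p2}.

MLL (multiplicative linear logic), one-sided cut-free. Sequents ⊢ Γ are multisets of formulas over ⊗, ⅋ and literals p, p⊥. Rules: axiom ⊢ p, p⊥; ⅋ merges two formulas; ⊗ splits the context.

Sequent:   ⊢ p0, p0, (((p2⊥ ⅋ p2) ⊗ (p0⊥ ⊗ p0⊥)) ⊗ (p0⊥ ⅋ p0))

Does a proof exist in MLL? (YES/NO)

Derivation trace:
[⊗]  ⊢ p0, p0, (((p2⊥ ⅋ p2) ⊗ (p0⊥ ⊗ p0⊥)) ⊗ (p0⊥ ⅋ p0))
  [⊗]  ⊢ p0, p0, ((p2⊥ ⅋ p2) ⊗ (p0⊥ ⊗ p0⊥))
    [⅋]  ⊢ (p2⊥ ⅋ p2)
      [Ax]  ⊢ p2, p2⊥
    [⊗]  ⊢ p0, p0, (p0⊥ ⊗ p0⊥)
      [Ax]  ⊢ p0, p0⊥
      [Ax]  ⊢ p0, p0⊥
  [⅋]  ⊢ (p0⊥ ⅋ p0)
    [Ax]  ⊢ p0, p0⊥

Result: YES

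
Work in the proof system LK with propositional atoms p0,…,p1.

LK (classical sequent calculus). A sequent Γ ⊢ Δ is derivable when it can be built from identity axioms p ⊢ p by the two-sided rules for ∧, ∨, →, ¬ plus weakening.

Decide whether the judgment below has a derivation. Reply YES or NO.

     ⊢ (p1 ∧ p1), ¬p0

Truth-table refutation:
  v=00: Γ:[] Δ:[(p1 ∧ p1)=F, ¬p0=T] refutes=False
  v=01: Γ:[] Δ:[(p1 ∧ p1)=T, ¬p0=T] refutes=False
  v=10: Γ:[] Δ:[(p1 ∧ p1)=F, ¬p0=F] refutes=True  ← countermodel

Result: NO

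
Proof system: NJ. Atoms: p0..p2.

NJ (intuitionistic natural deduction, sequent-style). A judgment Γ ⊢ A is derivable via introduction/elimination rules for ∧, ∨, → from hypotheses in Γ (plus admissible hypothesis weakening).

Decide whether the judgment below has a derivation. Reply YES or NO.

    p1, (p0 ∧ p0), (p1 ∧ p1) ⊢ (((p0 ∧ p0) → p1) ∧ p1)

Derivation (root first):
[Wk] p1, (p0 ∧ p0), (p1 ∧ p1) ⊢ (((p0 ∧ p0) → p1) ∧ p1)
  [∧I] p1, (p0 ∧ p0) ⊢ (((p0 ∧ p0) → p1) ∧ p1)
    [→I] p1 ⊢ ((p0 ∧ p0) → p1)
      [Wk] p1, (p0 ∧ p0) ⊢ p1
        [Ax] p1 ⊢ p1
    [Wk] p1, (p0 ∧ p0) ⊢ p1
      [Ax] p1 ⊢ p1

Result: YES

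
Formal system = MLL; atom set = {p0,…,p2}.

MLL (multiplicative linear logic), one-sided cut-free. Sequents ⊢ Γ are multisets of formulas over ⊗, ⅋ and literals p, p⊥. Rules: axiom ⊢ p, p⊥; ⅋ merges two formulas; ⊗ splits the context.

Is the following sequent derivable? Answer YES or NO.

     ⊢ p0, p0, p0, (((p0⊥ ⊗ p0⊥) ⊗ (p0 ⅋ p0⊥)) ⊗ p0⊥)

Derivation trace:
[⊗]  ⊢ p0, p0, p0, (((p0⊥ ⊗ p0⊥) ⊗ (p0 ⅋ p0⊥)) ⊗ p0⊥)
  [⊗]  ⊢ p0, p0, ((p0⊥ ⊗ p0⊥) ⊗ (p0 ⅋ p0⊥))
    [⊗]  ⊢ p0, p0, (p0⊥ ⊗ p0⊥)
      [Ax]  ⊢ p0, p0⊥
      [Ax]  ⊢ p0, p0⊥
    [⅋]  ⊢ (p0 ⅋ p0⊥)
      [Ax]  ⊢ p0, p0⊥
  [Ax]  ⊢ p0, p0⊥

Result: YES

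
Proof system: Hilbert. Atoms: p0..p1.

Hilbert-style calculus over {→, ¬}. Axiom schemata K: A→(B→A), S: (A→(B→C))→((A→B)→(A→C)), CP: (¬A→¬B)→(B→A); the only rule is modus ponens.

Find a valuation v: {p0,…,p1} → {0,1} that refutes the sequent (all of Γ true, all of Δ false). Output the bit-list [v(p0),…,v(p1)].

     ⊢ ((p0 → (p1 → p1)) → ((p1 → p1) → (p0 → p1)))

Enumerate valuations to refute Γ ⊢ Δ:
  v=00: Γ:[] Δ:[((p0 → (p1 → p1)) → ((p1 → p1) → (p0 → p1)))=T] refutes=False
  v=01: Γ:[] Δ:[((p0 → (p1 → p1)) → ((p1 → p1) → (p0 → p1)))=T] refutes=False
  v=10: Γ:[] Δ:[((p0 → (p1 → p1)) → ((p1 → p1) → (p0 → p1)))=F] refutes=True  ← countermodel

Result: [1, 0]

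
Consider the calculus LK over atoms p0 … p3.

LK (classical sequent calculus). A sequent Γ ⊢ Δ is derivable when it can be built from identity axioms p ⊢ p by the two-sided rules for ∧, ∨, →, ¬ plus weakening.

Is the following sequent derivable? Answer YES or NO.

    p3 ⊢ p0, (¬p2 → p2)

Enumerate valuations to refute Γ ⊢ Δ:
  v=0000: Γ:[p3=F] Δ:[p0=F, (¬p2 → p2)=F] refutes=False
  v=0001: Γ:[p3=T] Δ:[p0=F, (¬p2 → p2)=F] refutes=True  ← countermodel

Result: NO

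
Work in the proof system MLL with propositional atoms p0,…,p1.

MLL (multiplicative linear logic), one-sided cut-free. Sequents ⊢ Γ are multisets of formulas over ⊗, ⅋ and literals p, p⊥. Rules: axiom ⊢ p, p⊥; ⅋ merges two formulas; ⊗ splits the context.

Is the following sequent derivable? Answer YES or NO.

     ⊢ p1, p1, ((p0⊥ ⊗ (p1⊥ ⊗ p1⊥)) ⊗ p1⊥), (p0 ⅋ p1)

Proof tree:
[⅋]  ⊢ p1, p1, ((p0⊥ ⊗ (p1⊥ ⊗ p1⊥)) ⊗ p1⊥), (p0 ⅋ p1)
  [⊗]  ⊢ p0, p1, p1, p1, ((p0⊥ ⊗ (p1⊥ ⊗ p1⊥)) ⊗ p1⊥)
    [⊗]  ⊢ p0, p1, p1, (p0⊥ ⊗ (p1⊥ ⊗ p1⊥))
      [Ax]  ⊢ p0, p0⊥
      [⊗]  ⊢ p1, p1, (p1⊥ ⊗ p1⊥)
        [Ax]  ⊢ p1, p1⊥
        [Ax]  ⊢ p1, p1⊥
    [Ax]  ⊢ p1, p1⊥

Result: YES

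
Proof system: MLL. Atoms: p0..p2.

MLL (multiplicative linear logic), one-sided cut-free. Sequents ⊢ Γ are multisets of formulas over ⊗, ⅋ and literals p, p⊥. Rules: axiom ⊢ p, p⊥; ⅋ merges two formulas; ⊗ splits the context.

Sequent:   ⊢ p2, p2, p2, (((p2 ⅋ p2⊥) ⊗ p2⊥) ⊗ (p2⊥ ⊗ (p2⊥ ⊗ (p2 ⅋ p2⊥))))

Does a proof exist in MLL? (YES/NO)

Derivation (root first):
[⊗]  ⊢ p2, p2, p2, (((p2 ⅋ p2⊥) ⊗ p2⊥) ⊗ (p2⊥ ⊗ (p2⊥ ⊗ (p2 ⅋ p2⊥))))
  [⊗]  ⊢ p2, ((p2 ⅋ p2⊥) ⊗ p2⊥)
    [⅋]  ⊢ (p2 ⅋ p2⊥)
      [Ax]  ⊢ p2, p2⊥
    [Ax]  ⊢ p2, p2⊥
  [⊗]  ⊢ p2, p2, (p2⊥ ⊗ (p2⊥ ⊗ (p2 ⅋ p2⊥)))
    [Ax]  ⊢ p2, p2⊥
    [⊗]  ⊢ p2, (p2⊥ ⊗ (p2 ⅋ p2⊥))
      [Ax]  ⊢ p2, p2⊥
      [⅋]  ⊢ (p2 ⅋ p2⊥)
        [Ax]  ⊢ p2, p2⊥

Result: YES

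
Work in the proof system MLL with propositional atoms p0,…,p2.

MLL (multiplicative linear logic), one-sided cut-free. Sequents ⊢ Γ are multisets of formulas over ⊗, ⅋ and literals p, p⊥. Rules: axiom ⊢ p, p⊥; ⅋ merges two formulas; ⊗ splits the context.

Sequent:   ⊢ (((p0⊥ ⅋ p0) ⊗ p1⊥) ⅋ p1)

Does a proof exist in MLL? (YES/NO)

Derivation (root first):
[⅋]  ⊢ (((p0⊥ ⅋ p0) ⊗ p1⊥) ⅋ p1)
  [⊗]  ⊢ p1, ((p0⊥ ⅋ p0) ⊗ p1⊥)
    [⅋]  ⊢ (p0⊥ ⅋ p0)
      [Ax]  ⊢ p0, p0⊥
    [Ax]  ⊢ p1, p1⊥

Result: YES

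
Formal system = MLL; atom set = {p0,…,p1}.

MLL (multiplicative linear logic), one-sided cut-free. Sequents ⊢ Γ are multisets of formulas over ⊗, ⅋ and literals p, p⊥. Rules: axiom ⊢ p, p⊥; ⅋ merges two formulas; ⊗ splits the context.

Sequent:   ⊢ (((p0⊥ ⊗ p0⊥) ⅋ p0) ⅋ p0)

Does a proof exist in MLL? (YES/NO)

Derivation trace:
[⅋]  ⊢ (((p0⊥ ⊗ p0⊥) ⅋ p0) ⅋ p0)
  [⅋]  ⊢ p0, ((p0⊥ ⊗ p0⊥) ⅋ p0)
    [⊗]  ⊢ p0, p0, (p0⊥ ⊗ p0⊥)
      [Ax]  ⊢ p0, p0⊥
      [Ax]  ⊢ p0, p0⊥

Result: YES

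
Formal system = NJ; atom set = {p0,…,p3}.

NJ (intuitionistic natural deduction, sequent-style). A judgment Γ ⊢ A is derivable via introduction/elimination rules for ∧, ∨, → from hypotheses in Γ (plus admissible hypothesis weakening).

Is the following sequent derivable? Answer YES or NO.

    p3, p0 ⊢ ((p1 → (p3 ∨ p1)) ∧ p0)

Derivation trace:
[∧I] p3, p0 ⊢ ((p1 → (p3 ∨ p1)) ∧ p0)
  [→I] p3 ⊢ (p1 → (p3 ∨ p1))
    [Wk] p1, p3 ⊢ (p3 ∨ p1)
      [∨I₂] p1 ⊢ (p3 ∨ p1)
        [Ax] p1 ⊢ p1
  [Ax] p0 ⊢ p0

Result: YES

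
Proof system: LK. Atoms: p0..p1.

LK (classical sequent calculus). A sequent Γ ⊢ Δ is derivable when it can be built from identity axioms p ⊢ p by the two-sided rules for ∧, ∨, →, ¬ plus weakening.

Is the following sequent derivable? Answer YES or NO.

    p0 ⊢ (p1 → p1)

Derivation (root first):
[WL] p0 ⊢ (p1 → p1)
  [→R]  ⊢ (p1 → p1)
    [Ax] p1 ⊢ p1

Result: YES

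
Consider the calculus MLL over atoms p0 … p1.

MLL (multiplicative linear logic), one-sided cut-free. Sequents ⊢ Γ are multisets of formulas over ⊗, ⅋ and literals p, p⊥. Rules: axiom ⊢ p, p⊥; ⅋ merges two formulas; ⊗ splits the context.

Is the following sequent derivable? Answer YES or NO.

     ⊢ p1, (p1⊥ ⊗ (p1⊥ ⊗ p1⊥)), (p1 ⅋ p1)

Derivation (root first):
[⅋]  ⊢ p1, (p1⊥ ⊗ (p1⊥ ⊗ p1⊥)), (p1 ⅋ p1)
  [⊗]  ⊢ p1, p1, p1, (p1⊥ ⊗ (p1⊥ ⊗ p1⊥))
    [Ax]  ⊢ p1, p1⊥
    [⊗]  ⊢ p1, p1, (p1⊥ ⊗ p1⊥)
      [Ax]  ⊢ p1, p1⊥
      [Ax]  ⊢ p1, p1⊥

Result: YES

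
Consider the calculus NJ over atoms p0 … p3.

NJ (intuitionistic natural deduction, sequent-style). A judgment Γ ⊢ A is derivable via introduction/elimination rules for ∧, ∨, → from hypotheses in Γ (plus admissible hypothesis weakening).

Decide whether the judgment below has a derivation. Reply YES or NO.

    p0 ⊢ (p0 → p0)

Derivation trace:
[Wk] p0 ⊢ (p0 → p0)
  [→I]  ⊢ (p0 → p0)
    [Ax] p0 ⊢ p0

Result: YES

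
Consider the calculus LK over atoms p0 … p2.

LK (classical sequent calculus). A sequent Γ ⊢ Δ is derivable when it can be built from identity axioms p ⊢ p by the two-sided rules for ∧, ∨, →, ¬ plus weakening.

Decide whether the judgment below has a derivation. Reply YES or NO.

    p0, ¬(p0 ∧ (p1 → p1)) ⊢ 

Derivation (root first):
[¬L] p0, ¬(p0 ∧ (p1 → p1)) ⊢ 
  [∧R] p0 ⊢ (p0 ∧ (p1 → p1))
    [Ax] p0 ⊢ p0
    [→R]  ⊢ (p1 → p1)
      [Ax] p1 ⊢ p1

Result: YES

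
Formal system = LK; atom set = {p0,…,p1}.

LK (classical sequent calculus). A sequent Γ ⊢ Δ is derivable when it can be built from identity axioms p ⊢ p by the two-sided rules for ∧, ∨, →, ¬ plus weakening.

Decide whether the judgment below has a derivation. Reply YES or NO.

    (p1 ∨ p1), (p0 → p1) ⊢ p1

Derivation trace:
[→L] (p1 ∨ p1), (p0 → p1) ⊢ p1
  [WR] (p1 ∨ p1) ⊢ p1, p0
    [∨L] (p1 ∨ p1) ⊢ p1
      [Ax] p1 ⊢ p1
      [Ax] p1 ⊢ p1
  [Ax] p1 ⊢ p1

Result: YES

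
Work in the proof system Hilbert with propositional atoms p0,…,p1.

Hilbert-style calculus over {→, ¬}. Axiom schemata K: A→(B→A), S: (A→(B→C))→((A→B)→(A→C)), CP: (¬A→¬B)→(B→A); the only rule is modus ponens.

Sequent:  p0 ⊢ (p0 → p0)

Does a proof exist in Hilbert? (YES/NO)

Derivation trace:
[MP] p0 ⊢ (p0 → p0)
  [MP]  ⊢ ((p0 → p0) → (p0 → p0))
    [S]  ⊢ ((p0 → (p0 → p0)) → ((p0 → p0) → (p0 → p0)))
    [K]  ⊢ (p0 → (p0 → p0))
  [MP] p0 ⊢ (p0 → p0)
    [K]  ⊢ (p0 → (p0 → p0))
    [Hyp] p0 ⊢ p0

Result: YES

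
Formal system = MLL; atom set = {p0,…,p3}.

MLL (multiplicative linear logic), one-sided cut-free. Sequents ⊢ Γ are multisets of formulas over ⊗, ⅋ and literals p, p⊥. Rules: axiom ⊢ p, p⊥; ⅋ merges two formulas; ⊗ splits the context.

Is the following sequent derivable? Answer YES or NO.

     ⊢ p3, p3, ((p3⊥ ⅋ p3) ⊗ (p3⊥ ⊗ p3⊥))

Derivation trace:
[⊗]  ⊢ p3, p3, ((p3⊥ ⅋ p3) ⊗ (p3⊥ ⊗ p3⊥))
  [⅋]  ⊢ (p3⊥ ⅋ p3)
    [Ax]  ⊢ p3, p3⊥
  [⊗]  ⊢ p3, p3, (p3⊥ ⊗ p3⊥)
    [Ax]  ⊢ p3, p3⊥
    [Ax]  ⊢ p3, p3⊥

Result: YES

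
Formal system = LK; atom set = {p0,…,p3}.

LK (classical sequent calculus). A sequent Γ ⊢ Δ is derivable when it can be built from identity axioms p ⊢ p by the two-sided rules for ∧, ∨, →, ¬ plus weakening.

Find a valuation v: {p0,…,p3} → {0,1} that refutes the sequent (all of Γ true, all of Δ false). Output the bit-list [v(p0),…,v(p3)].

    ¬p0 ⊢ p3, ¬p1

Enumerate valuations to refute Γ ⊢ Δ:
  v=0000: Γ:[¬p0=T] Δ:[p3=F, ¬p1=T] refutes=False
  v=0001: Γ:[¬p0=T] Δ:[p3=T, ¬p1=T] refutes=False
  v=0010: Γ:[¬p0=T] Δ:[p3=F, ¬p1=T] refutes=False
  v=0011: Γ:[¬p0=T] Δ:[p3=T, ¬p1=T] refutes=False
  v=0100: Γ:[¬p0=T] Δ:[p3=F, ¬p1=F] refutes=True  ← countermodel

Result: [0, 1, 0, 0]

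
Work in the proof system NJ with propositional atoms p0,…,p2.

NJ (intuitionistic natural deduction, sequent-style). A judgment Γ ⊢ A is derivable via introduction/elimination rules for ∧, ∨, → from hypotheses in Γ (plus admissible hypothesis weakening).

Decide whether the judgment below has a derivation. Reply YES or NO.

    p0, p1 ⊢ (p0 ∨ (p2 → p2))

Proof tree:
[∨I₂] p0, p1 ⊢ (p0 ∨ (p2 → p2))
  [Wk] p0, p1 ⊢ (p2 → p2)
    [→I] p0 ⊢ (p2 → p2)
      [Wk] p2, p0 ⊢ p2
        [Ax] p2 ⊢ p2

Result: YES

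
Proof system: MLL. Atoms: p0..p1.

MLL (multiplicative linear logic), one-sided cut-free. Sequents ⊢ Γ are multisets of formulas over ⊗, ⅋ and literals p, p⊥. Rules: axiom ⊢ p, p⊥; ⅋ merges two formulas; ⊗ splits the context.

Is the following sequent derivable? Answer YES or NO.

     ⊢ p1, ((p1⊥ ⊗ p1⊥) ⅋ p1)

Derivation trace:
[⅋]  ⊢ p1, ((p1⊥ ⊗ p1⊥) ⅋ p1)
  [⊗]  ⊢ p1, p1, (p1⊥ ⊗ p1⊥)
    [Ax]  ⊢ p1, p1⊥
    [Ax]  ⊢ p1, p1⊥

Result: YES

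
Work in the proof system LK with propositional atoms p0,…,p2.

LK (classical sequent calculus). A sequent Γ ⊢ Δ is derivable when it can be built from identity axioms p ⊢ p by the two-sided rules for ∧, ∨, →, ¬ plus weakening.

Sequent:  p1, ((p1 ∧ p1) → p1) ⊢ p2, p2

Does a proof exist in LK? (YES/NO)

Search for a countermodel by truth-table:
  v=000: Γ:[p1=F, ((p1 ∧ p1) → p1)=T] Δ:[p2=F, p2=F] refutes=False
  v=001: Γ:[p1=F, ((p1 ∧ p1) → p1)=T] Δ:[p2=T, p2=T] refutes=False
  v=010: Γ:[p1=T, ((p1 ∧ p1) → p1)=T] Δ:[p2=F, p2=F] refutes=True  ← countermodel

Result: NO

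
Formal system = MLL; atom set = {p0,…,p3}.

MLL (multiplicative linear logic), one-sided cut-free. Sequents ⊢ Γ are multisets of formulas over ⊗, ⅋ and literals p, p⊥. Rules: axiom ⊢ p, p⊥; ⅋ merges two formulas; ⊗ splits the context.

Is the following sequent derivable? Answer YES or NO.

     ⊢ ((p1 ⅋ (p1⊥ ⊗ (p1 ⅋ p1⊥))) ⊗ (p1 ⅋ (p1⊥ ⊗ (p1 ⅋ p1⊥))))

Derivation trace:
[⊗]  ⊢ ((p1 ⅋ (p1⊥ ⊗ (p1 ⅋ p1⊥))) ⊗ (p1 ⅋ (p1⊥ ⊗ (p1 ⅋ p1⊥))))
  [⅋]  ⊢ (p1 ⅋ (p1⊥ ⊗ (p1 ⅋ p1⊥)))
    [⊗]  ⊢ p1, (p1⊥ ⊗ (p1 ⅋ p1⊥))
      [Ax]  ⊢ p1, p1⊥
      [⅋]  ⊢ (p1 ⅋ p1⊥)
        [Ax]  ⊢ p1, p1⊥
  [⅋]  ⊢ (p1 ⅋ (p1⊥ ⊗ (p1 ⅋ p1⊥)))
    [⊗]  ⊢ p1, (p1⊥ ⊗ (p1 ⅋ p1⊥))
      [Ax]  ⊢ p1, p1⊥
      [⅋]  ⊢ (p1 ⅋ p1⊥)
        [Ax]  ⊢ p1, p1⊥

Result: YES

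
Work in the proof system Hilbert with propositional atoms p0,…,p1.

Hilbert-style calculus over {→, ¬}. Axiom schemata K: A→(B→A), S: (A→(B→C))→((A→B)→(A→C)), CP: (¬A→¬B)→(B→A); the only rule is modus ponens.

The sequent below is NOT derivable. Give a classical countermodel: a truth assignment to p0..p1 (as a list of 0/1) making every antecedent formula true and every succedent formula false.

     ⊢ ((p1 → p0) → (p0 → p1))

Truth-table refutation:
  v=00: Γ:[] Δ:[((p1 → p0) → (p0 → p1))=T] refutes=False
  v=01: Γ:[] Δ:[((p1 → p0) → (p0 → p1))=T] refutes=False
  v=10: Γ:[] Δ:[((p1 → p0) → (p0 → p1))=F] refutes=True  ← countermodel

Result: [1, 0]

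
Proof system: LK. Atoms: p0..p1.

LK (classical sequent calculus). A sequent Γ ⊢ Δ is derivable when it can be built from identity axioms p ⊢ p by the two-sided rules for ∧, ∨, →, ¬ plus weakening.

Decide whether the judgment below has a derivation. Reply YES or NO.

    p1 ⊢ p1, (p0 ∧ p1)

Derivation trace:
[∧R] p1 ⊢ p1, (p0 ∧ p1)
  [WR] p1 ⊢ p1, p0
    [Ax] p1 ⊢ p1
  [Ax] p1 ⊢ p1

Result: YES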